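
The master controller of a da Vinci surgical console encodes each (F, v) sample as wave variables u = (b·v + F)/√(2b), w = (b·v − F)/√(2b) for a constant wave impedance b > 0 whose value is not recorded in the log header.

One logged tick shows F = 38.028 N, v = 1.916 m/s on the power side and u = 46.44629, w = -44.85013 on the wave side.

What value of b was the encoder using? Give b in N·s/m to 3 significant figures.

b = 0.347 N·s/m

u + w = 1.59616;  u + w = √(2b)·v, so √(2b) = 1.59616/1.916 = 0.83307.
b = (√(2b))²/2 = 0.69400/2 = 0.34700.
(Check via u − w = 2F/√(2b): u − w = 91.29642, 2F/√(2b) = 91.29617.)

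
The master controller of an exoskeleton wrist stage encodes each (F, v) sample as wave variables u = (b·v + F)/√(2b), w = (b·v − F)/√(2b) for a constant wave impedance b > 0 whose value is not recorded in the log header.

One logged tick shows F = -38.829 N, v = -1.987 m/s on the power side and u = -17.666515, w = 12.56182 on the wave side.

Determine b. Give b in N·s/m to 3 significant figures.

u + w = -5.104695;  u + w = √(2b)·v, so √(2b) = -5.104695/(-1.987) = 2.569046.
b = (√(2b))²/2 = 6.599999/2 = 3.299999.
(Check via u − w = 2F/√(2b): u − w = -30.228335, 2F/√(2b) = -30.228338.)

b = 3.3 N·s/m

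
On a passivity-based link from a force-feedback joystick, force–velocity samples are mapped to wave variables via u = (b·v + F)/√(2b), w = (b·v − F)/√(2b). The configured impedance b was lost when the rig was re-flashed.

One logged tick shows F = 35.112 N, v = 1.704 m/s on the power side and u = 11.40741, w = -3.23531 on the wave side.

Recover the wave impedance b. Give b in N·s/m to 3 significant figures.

u + w = 8.1721;  u + w = √(2b)·v, so √(2b) = 8.1721/1.704 = 4.7958.
b = (√(2b))²/2 = 23.0000/2 = 11.5000.
(Check via u − w = 2F/√(2b): u − w = 14.6427, 2F/√(2b) = 14.6427.)

b = 11.5 N·s/m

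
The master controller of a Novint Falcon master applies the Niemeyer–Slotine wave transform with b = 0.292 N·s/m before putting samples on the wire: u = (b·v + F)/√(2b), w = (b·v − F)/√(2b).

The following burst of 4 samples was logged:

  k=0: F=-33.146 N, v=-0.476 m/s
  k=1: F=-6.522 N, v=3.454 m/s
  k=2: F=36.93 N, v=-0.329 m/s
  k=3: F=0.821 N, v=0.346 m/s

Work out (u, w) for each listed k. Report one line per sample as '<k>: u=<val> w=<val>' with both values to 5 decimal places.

k=0: b·v=0.292×(-0.476)=-0.13899; √(2b)=0.76420; u=(-0.13899+(-33.146))/0.76420=-43.55540, w=(-0.13899−(-33.146))/0.76420=43.19164
k=1: b·v=0.292×3.454=1.00857; √(2b)=0.76420; u=(1.00857+(-6.522))/0.76420=-7.21466, w=(1.00857−(-6.522))/0.76420=9.85420
k=2: b·v=0.292×(-0.329)=-0.09607; √(2b)=0.76420; u=(-0.09607+36.93)/0.76420=48.19940, w=(-0.09607−36.93)/0.76420=-48.45082
k=3: b·v=0.292×0.346=0.10103; √(2b)=0.76420; u=(0.10103+0.821)/0.76420=1.20653, w=(0.10103−0.821)/0.76420=-0.94212

0: u=-43.55540 w=43.19164
1: u=-7.21466 w=9.85420
2: u=48.19940 w=-48.45082
3: u=1.20653 w=-0.94212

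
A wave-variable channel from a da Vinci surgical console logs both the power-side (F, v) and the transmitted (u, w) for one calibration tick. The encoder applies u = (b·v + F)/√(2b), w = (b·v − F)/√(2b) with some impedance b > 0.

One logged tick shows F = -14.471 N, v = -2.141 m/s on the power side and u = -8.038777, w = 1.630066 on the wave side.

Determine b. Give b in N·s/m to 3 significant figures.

b = 4.48 N·s/m

u + w = -6.408711;  u + w = √(2b)·v, so √(2b) = -6.408711/(-2.141) = 2.993326.
b = (√(2b))²/2 = 8.960001/2 = 4.480000.
(Check via u − w = 2F/√(2b): u − w = -9.668843, 2F/√(2b) = -9.668843.)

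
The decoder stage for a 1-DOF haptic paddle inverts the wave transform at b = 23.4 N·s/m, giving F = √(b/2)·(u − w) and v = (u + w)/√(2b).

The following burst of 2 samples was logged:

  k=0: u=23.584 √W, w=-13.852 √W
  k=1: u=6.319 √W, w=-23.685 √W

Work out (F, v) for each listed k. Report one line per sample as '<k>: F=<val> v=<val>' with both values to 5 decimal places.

0: F=128.05082 v=1.42259
1: F=102.62947 v=-2.53850

k=0: u−w=37.43600, u+w=9.73200; √(b/2)=3.42053, √(2b)=6.84105; F=3.42053×37.436=128.05082, v=9.73200/6.84105=1.42259
k=1: u−w=30.00400, u+w=-17.36600; √(b/2)=3.42053, √(2b)=6.84105; F=3.42053×30.004=102.62947, v=-17.36600/6.84105=-2.53850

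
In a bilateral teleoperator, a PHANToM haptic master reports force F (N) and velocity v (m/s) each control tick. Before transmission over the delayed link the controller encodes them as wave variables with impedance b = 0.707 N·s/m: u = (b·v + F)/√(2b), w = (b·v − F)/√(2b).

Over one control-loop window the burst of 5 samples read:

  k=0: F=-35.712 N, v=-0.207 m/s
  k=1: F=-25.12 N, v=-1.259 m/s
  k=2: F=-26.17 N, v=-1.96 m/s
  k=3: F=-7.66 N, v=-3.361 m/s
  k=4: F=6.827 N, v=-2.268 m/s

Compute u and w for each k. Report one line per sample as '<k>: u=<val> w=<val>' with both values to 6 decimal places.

k=0: b·v=0.707×(-0.207)=-0.146349; √(2b)=1.189117; u=(-0.146349+(-35.712))/1.189117=-30.155434, w=(-0.146349−(-35.712))/1.189117=29.909287
k=1: b·v=0.707×(-1.259)=-0.890113; √(2b)=1.189117; u=(-0.890113+(-25.12))/1.189117=-21.873462, w=(-0.890113−(-25.12))/1.189117=20.376364
k=2: b·v=0.707×(-1.96)=-1.385720; √(2b)=1.189117; u=(-1.385720+(-26.17))/1.189117=-23.173256, w=(-1.385720−(-26.17))/1.189117=20.842586
k=3: b·v=0.707×(-3.361)=-2.376227; √(2b)=1.189117; u=(-2.376227+(-7.66))/1.189117=-8.440065, w=(-2.376227−(-7.66))/1.189117=4.443441
k=4: b·v=0.707×(-2.268)=-1.603476; √(2b)=1.189117; u=(-1.603476+6.827)/1.189117=4.392774, w=(-1.603476−6.827)/1.189117=-7.089692

0: u=-30.155434 w=29.909287
1: u=-21.873462 w=20.376364
2: u=-23.173256 w=20.842586
3: u=-8.440065 w=4.443441
4: u=4.392774 w=-7.089692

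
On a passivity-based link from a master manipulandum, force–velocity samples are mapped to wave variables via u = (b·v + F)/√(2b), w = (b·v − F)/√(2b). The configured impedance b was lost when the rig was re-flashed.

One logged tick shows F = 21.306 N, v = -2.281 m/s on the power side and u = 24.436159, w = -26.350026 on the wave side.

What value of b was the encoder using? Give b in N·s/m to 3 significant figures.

b = 0.352 N·s/m

u + w = -1.913867;  u + w = √(2b)·v, so √(2b) = -1.913867/(-2.281) = 0.839047.
b = (√(2b))²/2 = 0.704000/2 = 0.352000.
(Check via u − w = 2F/√(2b): u − w = 50.786185, 2F/√(2b) = 50.786169.)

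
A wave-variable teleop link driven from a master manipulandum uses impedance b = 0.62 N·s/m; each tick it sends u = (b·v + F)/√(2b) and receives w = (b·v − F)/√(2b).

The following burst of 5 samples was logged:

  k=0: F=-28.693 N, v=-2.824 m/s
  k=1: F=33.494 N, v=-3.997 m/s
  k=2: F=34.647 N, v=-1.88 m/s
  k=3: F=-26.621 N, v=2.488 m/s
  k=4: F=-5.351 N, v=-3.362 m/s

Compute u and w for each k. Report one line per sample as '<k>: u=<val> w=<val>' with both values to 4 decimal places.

k=0: b·v=0.62×(-2.824)=-1.7509; √(2b)=1.1136; u=(-1.7509+(-28.693))/1.1136=-27.3394, w=(-1.7509−(-28.693))/1.1136=24.1947
k=1: b·v=0.62×(-3.997)=-2.4781; √(2b)=1.1136; u=(-2.4781+33.494)/1.1136=27.8531, w=(-2.4781−33.494)/1.1136=-32.3039
k=2: b·v=0.62×(-1.88)=-1.1656; √(2b)=1.1136; u=(-1.1656+34.647)/1.1136=30.0672, w=(-1.1656−34.647)/1.1136=-32.1607
k=3: b·v=0.62×2.488=1.5426; √(2b)=1.1136; u=(1.5426+(-26.621))/1.1136=-22.5211, w=(1.5426−(-26.621))/1.1136=25.2916
k=4: b·v=0.62×(-3.362)=-2.0844; √(2b)=1.1136; u=(-2.0844+(-5.351))/1.1136=-6.6772, w=(-2.0844−(-5.351))/1.1136=2.9335

0: u=-27.3394 w=24.1947
1: u=27.8531 w=-32.3039
2: u=30.0672 w=-32.1607
3: u=-22.5211 w=25.2916
4: u=-6.6772 w=2.9335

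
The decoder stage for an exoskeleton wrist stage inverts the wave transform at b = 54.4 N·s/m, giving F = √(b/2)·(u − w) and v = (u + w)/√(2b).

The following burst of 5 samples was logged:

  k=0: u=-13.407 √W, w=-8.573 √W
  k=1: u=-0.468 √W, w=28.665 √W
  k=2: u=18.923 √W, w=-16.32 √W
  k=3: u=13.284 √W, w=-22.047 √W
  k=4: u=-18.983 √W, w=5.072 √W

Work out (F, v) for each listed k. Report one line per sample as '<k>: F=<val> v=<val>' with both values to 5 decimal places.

k=0: u−w=-4.83400, u+w=-21.98000; √(b/2)=5.21536, √(2b)=10.43072; F=5.21536×(-4.834)=-25.21106, v=-21.98000/10.43072=-2.10724
k=1: u−w=-29.13300, u+w=28.19700; √(b/2)=5.21536, √(2b)=10.43072; F=5.21536×(-29.133)=-151.93914, v=28.19700/10.43072=2.70326
k=2: u−w=35.24300, u+w=2.60300; √(b/2)=5.21536, √(2b)=10.43072; F=5.21536×35.243=183.80500, v=2.60300/10.43072=0.24955
k=3: u−w=35.33100, u+w=-8.76300; √(b/2)=5.21536, √(2b)=10.43072; F=5.21536×35.331=184.26395, v=-8.76300/10.43072=-0.84011
k=4: u−w=-24.05500, u+w=-13.91100; √(b/2)=5.21536, √(2b)=10.43072; F=5.21536×(-24.055)=-125.45553, v=-13.91100/10.43072=-1.33366

0: F=-25.21106 v=-2.10724
1: F=-151.93914 v=2.70326
2: F=183.80500 v=0.24955
3: F=184.26395 v=-0.84011
4: F=-125.45553 v=-1.33366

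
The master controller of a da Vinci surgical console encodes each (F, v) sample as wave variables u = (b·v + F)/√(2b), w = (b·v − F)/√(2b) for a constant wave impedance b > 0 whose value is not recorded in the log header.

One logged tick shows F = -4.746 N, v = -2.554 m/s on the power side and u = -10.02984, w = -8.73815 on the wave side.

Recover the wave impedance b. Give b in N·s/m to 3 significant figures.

u + w = -18.7680;  u + w = √(2b)·v, so √(2b) = -18.7680/(-2.554) = 7.3485.
b = (√(2b))²/2 = 54.0000/2 = 27.0000.
(Check via u − w = 2F/√(2b): u − w = -1.2917, 2F/√(2b) = -1.2917.)

b = 27 N·s/m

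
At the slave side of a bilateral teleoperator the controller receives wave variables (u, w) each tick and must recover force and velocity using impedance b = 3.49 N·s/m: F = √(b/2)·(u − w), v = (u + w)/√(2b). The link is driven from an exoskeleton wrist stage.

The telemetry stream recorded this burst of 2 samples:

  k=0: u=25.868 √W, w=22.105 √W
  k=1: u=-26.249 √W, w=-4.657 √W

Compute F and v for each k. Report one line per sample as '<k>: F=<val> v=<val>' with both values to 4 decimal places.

0: F=4.9709 v=18.1580
1: F=-28.5227 v=-11.6981

k=0: u−w=3.7630, u+w=47.9730; √(b/2)=1.3210, √(2b)=2.6420; F=1.3210×3.763=4.9709, v=47.9730/2.6420=18.1580
k=1: u−w=-21.5920, u+w=-30.9060; √(b/2)=1.3210, √(2b)=2.6420; F=1.3210×(-21.592)=-28.5227, v=-30.9060/2.6420=-11.6981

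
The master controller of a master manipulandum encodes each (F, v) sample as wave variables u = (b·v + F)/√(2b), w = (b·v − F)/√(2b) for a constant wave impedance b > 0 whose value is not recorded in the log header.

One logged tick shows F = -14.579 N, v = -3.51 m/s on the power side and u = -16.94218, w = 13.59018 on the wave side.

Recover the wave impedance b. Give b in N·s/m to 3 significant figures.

b = 0.456 N·s/m

u + w = -3.35200;  u + w = √(2b)·v, so √(2b) = -3.35200/(-3.51) = 0.95499.
b = (√(2b))²/2 = 0.91200/2 = 0.45600.
(Check via u − w = 2F/√(2b): u − w = -30.53236, 2F/√(2b) = -30.53239.)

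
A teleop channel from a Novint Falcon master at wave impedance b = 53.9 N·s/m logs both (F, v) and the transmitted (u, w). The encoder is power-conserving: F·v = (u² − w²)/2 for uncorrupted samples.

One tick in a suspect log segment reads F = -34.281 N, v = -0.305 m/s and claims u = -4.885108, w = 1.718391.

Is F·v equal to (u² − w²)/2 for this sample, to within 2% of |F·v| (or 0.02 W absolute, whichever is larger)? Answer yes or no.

F·v = (-34.281)×(-0.305) = 10.455705 W.
(u² − w²)/2 = (23.864280 − 2.952868)/2 = 10.455706 W.
|Δ| = 0.000001;  2% of max(1, |F·v|) = 0.209114.

yes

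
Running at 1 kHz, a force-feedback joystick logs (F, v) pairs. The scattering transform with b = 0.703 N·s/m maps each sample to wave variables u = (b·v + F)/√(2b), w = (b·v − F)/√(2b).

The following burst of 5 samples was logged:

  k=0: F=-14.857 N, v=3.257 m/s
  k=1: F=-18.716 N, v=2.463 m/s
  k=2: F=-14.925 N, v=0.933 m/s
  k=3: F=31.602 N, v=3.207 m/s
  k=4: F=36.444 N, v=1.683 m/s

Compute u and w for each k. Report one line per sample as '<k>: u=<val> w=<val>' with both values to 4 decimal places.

k=0: b·v=0.703×3.257=2.2897; √(2b)=1.1857; u=(2.2897+(-14.857))/1.1857=-10.5986, w=(2.2897−(-14.857))/1.1857=14.4606
k=1: b·v=0.703×2.463=1.7315; √(2b)=1.1857; u=(1.7315+(-18.716))/1.1857=-14.3239, w=(1.7315−(-18.716))/1.1857=17.2444
k=2: b·v=0.703×0.933=0.6559; √(2b)=1.1857; u=(0.6559+(-14.925))/1.1857=-12.0338, w=(0.6559−(-14.925))/1.1857=13.1401
k=3: b·v=0.703×3.207=2.2545; √(2b)=1.1857; u=(2.2545+31.602)/1.1857=28.5529, w=(2.2545−31.602)/1.1857=-24.7502
k=4: b·v=0.703×1.683=1.1831; √(2b)=1.1857; u=(1.1831+36.444)/1.1857=31.7328, w=(1.1831−36.444)/1.1857=-29.7372

0: u=-10.5986 w=14.4606
1: u=-14.3239 w=17.2444
2: u=-12.0338 w=13.1401
3: u=28.5529 w=-24.7502
4: u=31.7328 w=-29.7372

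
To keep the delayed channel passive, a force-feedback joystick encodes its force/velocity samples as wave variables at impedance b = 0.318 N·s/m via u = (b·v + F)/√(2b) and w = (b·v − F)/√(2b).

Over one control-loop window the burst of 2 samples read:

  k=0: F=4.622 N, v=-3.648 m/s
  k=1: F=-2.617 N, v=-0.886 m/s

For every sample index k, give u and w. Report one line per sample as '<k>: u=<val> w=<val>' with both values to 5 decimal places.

0: u=4.34101 w=-7.25027
1: u=-3.63481 w=2.92823

k=0: b·v=0.318×(-3.648)=-1.16006; √(2b)=0.79750; u=(-1.16006+4.622)/0.79750=4.34101, w=(-1.16006−4.622)/0.79750=-7.25027
k=1: b·v=0.318×(-0.886)=-0.28175; √(2b)=0.79750; u=(-0.28175+(-2.617))/0.79750=-3.63481, w=(-0.28175−(-2.617))/0.79750=2.92823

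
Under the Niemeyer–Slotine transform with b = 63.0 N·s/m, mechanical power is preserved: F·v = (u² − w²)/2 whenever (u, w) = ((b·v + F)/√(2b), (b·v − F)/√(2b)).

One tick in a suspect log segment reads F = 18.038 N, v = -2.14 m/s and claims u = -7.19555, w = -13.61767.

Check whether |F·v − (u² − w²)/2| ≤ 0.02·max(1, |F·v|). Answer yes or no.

F·v = 18.038×(-2.14) = -38.60132 W.
(u² − w²)/2 = (51.77594 − 185.44094)/2 = -66.83250 W.
|Δ| = 28.23118;  2% of max(1, |F·v|) = 0.77203.

no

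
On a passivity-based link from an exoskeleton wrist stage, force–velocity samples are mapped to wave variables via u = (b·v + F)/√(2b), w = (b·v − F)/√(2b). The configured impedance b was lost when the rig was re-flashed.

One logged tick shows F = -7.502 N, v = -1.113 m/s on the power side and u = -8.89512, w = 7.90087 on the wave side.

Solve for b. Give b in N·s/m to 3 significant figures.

u + w = -0.99425;  u + w = √(2b)·v, so √(2b) = -0.99425/(-1.113) = 0.89331.
b = (√(2b))²/2 = 0.79800/2 = 0.39900.
(Check via u − w = 2F/√(2b): u − w = -16.79599, 2F/√(2b) = -16.79603.)

b = 0.399 N·s/m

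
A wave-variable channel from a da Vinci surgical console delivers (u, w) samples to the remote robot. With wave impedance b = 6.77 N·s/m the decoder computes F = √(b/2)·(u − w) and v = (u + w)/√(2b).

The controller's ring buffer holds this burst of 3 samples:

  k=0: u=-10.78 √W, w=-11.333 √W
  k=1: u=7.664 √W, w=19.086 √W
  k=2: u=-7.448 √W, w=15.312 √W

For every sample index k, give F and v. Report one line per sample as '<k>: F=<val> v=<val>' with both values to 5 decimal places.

0: F=1.01743 v=-6.00950
1: F=-21.01462 v=7.26967
2: F=-41.87469 v=2.13715

k=0: u−w=0.55300, u+w=-22.11300; √(b/2)=1.83984, √(2b)=3.67967; F=1.83984×0.553=1.01743, v=-22.11300/3.67967=-6.00950
k=1: u−w=-11.42200, u+w=26.75000; √(b/2)=1.83984, √(2b)=3.67967; F=1.83984×(-11.422)=-21.01462, v=26.75000/3.67967=7.26967
k=2: u−w=-22.76000, u+w=7.86400; √(b/2)=1.83984, √(2b)=3.67967; F=1.83984×(-22.76)=-41.87469, v=7.86400/3.67967=2.13715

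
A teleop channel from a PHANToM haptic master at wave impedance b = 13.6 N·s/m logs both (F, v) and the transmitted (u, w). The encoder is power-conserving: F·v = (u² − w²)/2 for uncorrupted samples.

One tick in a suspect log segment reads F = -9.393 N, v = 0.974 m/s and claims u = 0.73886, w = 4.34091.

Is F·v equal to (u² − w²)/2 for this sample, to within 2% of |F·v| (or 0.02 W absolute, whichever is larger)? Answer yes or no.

F·v = (-9.393)×0.974 = -9.14878 W.
(u² − w²)/2 = (0.54591 − 18.84350)/2 = -9.14879 W.
|Δ| = 0.00001;  2% of max(1, |F·v|) = 0.18298.

yes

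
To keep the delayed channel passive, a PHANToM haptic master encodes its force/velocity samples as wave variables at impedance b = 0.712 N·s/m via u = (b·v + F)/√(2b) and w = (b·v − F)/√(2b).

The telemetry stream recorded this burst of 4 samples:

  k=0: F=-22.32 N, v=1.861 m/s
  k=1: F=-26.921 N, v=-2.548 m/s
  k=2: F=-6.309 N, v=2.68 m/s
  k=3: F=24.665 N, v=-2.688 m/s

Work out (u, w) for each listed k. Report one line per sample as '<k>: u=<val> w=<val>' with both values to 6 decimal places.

k=0: b·v=0.712×1.861=1.325032; √(2b)=1.193315; u=(1.325032+(-22.32))/1.193315=-17.593823, w=(1.325032−(-22.32))/1.193315=19.814582
k=1: b·v=0.712×(-2.548)=-1.814176; √(2b)=1.193315; u=(-1.814176+(-26.921))/1.193315=-24.080132, w=(-1.814176−(-26.921))/1.193315=21.039566
k=2: b·v=0.712×2.68=1.908160; √(2b)=1.193315; u=(1.908160+(-6.309))/1.193315=-3.687912, w=(1.908160−(-6.309))/1.193315=6.885996
k=3: b·v=0.712×(-2.688)=-1.913856; √(2b)=1.193315; u=(-1.913856+24.665)/1.193315=19.065502, w=(-1.913856−24.665)/1.193315=-22.273132

0: u=-17.593823 w=19.814582
1: u=-24.080132 w=21.039566
2: u=-3.687912 w=6.885996
3: u=19.065502 w=-22.273132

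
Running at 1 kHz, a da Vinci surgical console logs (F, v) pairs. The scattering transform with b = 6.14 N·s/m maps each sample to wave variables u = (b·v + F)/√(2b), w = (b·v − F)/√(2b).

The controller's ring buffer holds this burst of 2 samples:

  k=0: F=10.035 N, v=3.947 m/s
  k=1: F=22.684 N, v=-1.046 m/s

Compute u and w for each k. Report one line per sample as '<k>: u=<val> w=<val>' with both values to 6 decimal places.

0: u=9.779341 w=4.052064
1: u=4.640481 w=-8.305961

k=0: b·v=6.14×3.947=24.234580; √(2b)=3.504283; u=(24.234580+10.035)/3.504283=9.779341, w=(24.234580−10.035)/3.504283=4.052064
k=1: b·v=6.14×(-1.046)=-6.422440; √(2b)=3.504283; u=(-6.422440+22.684)/3.504283=4.640481, w=(-6.422440−22.684)/3.504283=-8.305961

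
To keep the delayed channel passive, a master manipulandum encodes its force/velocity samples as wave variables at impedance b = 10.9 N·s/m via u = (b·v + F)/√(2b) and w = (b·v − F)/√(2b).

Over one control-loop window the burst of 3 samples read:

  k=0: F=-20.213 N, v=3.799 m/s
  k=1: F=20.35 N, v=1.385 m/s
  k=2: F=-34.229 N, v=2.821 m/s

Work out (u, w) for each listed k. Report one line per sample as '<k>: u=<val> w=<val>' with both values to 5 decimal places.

k=0: b·v=10.9×3.799=41.40910; √(2b)=4.66905; u=(41.40910+(-20.213))/4.66905=4.53971, w=(41.40910−(-20.213))/4.66905=13.19800
k=1: b·v=10.9×1.385=15.09650; √(2b)=4.66905; u=(15.09650+20.35)/4.66905=7.59181, w=(15.09650−20.35)/4.66905=-1.12518
k=2: b·v=10.9×2.821=30.74890; √(2b)=4.66905; u=(30.74890+(-34.229))/4.66905=-0.74536, w=(30.74890−(-34.229))/4.66905=13.91674

0: u=4.53971 w=13.19800
1: u=7.59181 w=-1.12518
2: u=-0.74536 w=13.91674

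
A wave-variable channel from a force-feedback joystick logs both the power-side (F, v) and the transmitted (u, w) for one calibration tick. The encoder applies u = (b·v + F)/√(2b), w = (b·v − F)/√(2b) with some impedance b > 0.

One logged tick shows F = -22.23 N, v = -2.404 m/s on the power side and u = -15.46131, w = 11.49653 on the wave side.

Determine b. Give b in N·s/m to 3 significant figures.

u + w = -3.96478;  u + w = √(2b)·v, so √(2b) = -3.96478/(-2.404) = 1.64924.
b = (√(2b))²/2 = 2.72000/2 = 1.36000.
(Check via u − w = 2F/√(2b): u − w = -26.95784, 2F/√(2b) = -26.95782.)

b = 1.36 N·s/m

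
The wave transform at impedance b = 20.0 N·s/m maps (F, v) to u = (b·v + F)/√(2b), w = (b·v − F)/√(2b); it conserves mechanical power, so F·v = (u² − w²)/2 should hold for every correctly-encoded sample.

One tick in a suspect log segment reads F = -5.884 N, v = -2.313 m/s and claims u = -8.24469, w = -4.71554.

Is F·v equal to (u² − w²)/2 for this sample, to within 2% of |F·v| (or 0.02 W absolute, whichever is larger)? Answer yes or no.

no

F·v = (-5.884)×(-2.313) = 13.60969 W.
(u² − w²)/2 = (67.97491 − 22.23632)/2 = 22.86930 W.
|Δ| = 9.25961;  2% of max(1, |F·v|) = 0.27219.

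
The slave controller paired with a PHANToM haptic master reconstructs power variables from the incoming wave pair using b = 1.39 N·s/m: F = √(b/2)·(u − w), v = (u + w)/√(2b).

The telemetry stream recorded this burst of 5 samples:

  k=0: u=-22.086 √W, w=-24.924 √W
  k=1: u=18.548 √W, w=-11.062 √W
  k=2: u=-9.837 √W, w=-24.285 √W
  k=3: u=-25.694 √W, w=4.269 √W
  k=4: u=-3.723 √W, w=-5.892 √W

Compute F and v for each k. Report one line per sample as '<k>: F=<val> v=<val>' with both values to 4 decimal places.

0: F=2.3659 v=-28.1947
1: F=24.6849 v=4.4898
2: F=12.0448 v=-20.4650
3: F=-24.9792 v=-12.8499
4: F=1.8082 v=-5.7667

k=0: u−w=2.8380, u+w=-47.0100; √(b/2)=0.8337, √(2b)=1.6673; F=0.8337×2.838=2.3659, v=-47.0100/1.6673=-28.1947
k=1: u−w=29.6100, u+w=7.4860; √(b/2)=0.8337, √(2b)=1.6673; F=0.8337×29.61=24.6849, v=7.4860/1.6673=4.4898
k=2: u−w=14.4480, u+w=-34.1220; √(b/2)=0.8337, √(2b)=1.6673; F=0.8337×14.448=12.0448, v=-34.1220/1.6673=-20.4650
k=3: u−w=-29.9630, u+w=-21.4250; √(b/2)=0.8337, √(2b)=1.6673; F=0.8337×(-29.963)=-24.9792, v=-21.4250/1.6673=-12.8499
k=4: u−w=2.1690, u+w=-9.6150; √(b/2)=0.8337, √(2b)=1.6673; F=0.8337×2.169=1.8082, v=-9.6150/1.6673=-5.7667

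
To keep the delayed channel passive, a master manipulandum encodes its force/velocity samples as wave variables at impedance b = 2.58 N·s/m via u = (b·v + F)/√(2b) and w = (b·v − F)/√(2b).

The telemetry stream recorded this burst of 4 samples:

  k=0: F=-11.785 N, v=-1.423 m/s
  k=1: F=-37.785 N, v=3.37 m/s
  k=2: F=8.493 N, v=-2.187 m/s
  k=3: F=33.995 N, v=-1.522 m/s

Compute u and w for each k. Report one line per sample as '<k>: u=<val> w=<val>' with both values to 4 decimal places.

0: u=-6.8043 w=3.5718
1: u=-12.8063 w=20.4615
2: u=1.2549 w=-6.2228
3: u=13.2368 w=-16.6941

k=0: b·v=2.58×(-1.423)=-3.6713; √(2b)=2.2716; u=(-3.6713+(-11.785))/2.2716=-6.8043, w=(-3.6713−(-11.785))/2.2716=3.5718
k=1: b·v=2.58×3.37=8.6946; √(2b)=2.2716; u=(8.6946+(-37.785))/2.2716=-12.8063, w=(8.6946−(-37.785))/2.2716=20.4615
k=2: b·v=2.58×(-2.187)=-5.6425; √(2b)=2.2716; u=(-5.6425+8.493)/2.2716=1.2549, w=(-5.6425−8.493)/2.2716=-6.2228
k=3: b·v=2.58×(-1.522)=-3.9268; √(2b)=2.2716; u=(-3.9268+33.995)/2.2716=13.2368, w=(-3.9268−33.995)/2.2716=-16.6941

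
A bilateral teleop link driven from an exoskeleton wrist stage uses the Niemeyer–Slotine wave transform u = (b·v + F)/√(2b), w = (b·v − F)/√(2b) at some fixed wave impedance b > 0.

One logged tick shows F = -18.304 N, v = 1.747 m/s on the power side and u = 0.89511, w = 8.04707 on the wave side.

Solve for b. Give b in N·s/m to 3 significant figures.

b = 13.1 N·s/m

u + w = 8.94218;  u + w = √(2b)·v, so √(2b) = 8.94218/1.747 = 5.11859.
b = (√(2b))²/2 = 26.19998/2 = 13.09999.
(Check via u − w = 2F/√(2b): u − w = -7.15196, 2F/√(2b) = -7.15197.)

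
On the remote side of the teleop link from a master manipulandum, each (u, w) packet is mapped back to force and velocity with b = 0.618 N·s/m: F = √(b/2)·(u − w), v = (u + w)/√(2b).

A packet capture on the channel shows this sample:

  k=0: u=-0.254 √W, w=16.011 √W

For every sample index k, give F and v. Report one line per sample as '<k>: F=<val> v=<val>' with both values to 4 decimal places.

0: F=-9.0414 v=14.1731

k=0: u−w=-16.2650, u+w=15.7570; √(b/2)=0.5559, √(2b)=1.1118; F=0.5559×(-16.265)=-9.0414, v=15.7570/1.1118=14.1731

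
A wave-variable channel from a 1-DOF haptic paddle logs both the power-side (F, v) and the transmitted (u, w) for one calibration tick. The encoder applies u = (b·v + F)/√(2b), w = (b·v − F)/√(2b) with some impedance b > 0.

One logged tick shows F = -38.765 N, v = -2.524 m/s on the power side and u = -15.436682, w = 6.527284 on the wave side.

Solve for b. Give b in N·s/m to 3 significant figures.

u + w = -8.909398;  u + w = √(2b)·v, so √(2b) = -8.909398/(-2.524) = 3.529872.
b = (√(2b))²/2 = 12.459999/2 = 6.230000.
(Check via u − w = 2F/√(2b): u − w = -21.963966, 2F/√(2b) = -21.963967.)

b = 6.23 N·s/m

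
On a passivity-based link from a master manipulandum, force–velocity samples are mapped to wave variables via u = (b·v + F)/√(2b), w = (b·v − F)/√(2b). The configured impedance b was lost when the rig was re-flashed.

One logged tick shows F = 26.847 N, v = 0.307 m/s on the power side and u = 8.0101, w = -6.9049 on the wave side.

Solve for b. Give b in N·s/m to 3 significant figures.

b = 6.48 N·s/m

u + w = 1.105200;  u + w = √(2b)·v, so √(2b) = 1.105200/0.307 = 3.600000.
b = (√(2b))²/2 = 12.960000/2 = 6.480000.
(Check via u − w = 2F/√(2b): u − w = 14.915000, 2F/√(2b) = 14.915000.)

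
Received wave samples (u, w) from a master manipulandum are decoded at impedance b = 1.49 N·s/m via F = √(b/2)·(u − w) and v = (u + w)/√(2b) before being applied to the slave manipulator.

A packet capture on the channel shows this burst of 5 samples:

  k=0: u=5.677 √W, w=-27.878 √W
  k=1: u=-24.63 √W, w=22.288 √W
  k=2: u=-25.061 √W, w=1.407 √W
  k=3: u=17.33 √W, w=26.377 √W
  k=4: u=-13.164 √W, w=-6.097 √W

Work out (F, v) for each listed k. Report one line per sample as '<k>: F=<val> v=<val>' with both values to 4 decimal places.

0: F=28.9625 v=-12.8607
1: F=-40.4965 v=-1.3567
2: F=-22.8454 v=-13.7024
3: F=-7.8088 v=25.3188
4: F=-6.0998 v=-11.1576

k=0: u−w=33.5550, u+w=-22.2010; √(b/2)=0.8631, √(2b)=1.7263; F=0.8631×33.555=28.9625, v=-22.2010/1.7263=-12.8607
k=1: u−w=-46.9180, u+w=-2.3420; √(b/2)=0.8631, √(2b)=1.7263; F=0.8631×(-46.918)=-40.4965, v=-2.3420/1.7263=-1.3567
k=2: u−w=-26.4680, u+w=-23.6540; √(b/2)=0.8631, √(2b)=1.7263; F=0.8631×(-26.468)=-22.8454, v=-23.6540/1.7263=-13.7024
k=3: u−w=-9.0470, u+w=43.7070; √(b/2)=0.8631, √(2b)=1.7263; F=0.8631×(-9.047)=-7.8088, v=43.7070/1.7263=25.3188
k=4: u−w=-7.0670, u+w=-19.2610; √(b/2)=0.8631, √(2b)=1.7263; F=0.8631×(-7.067)=-6.0998, v=-19.2610/1.7263=-11.1576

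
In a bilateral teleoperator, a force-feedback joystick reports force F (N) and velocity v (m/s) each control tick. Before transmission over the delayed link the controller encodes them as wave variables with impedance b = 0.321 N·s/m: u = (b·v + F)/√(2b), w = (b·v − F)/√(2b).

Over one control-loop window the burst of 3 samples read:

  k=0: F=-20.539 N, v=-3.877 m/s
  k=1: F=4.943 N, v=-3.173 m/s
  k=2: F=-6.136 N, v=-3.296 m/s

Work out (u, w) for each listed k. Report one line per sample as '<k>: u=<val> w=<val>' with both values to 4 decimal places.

k=0: b·v=0.321×(-3.877)=-1.2445; √(2b)=0.8012; u=(-1.2445+(-20.539))/0.8012=-27.1869, w=(-1.2445−(-20.539))/0.8012=24.0805
k=1: b·v=0.321×(-3.173)=-1.0185; √(2b)=0.8012; u=(-1.0185+4.943)/0.8012=4.8979, w=(-1.0185−4.943)/0.8012=-7.4403
k=2: b·v=0.321×(-3.296)=-1.0580; √(2b)=0.8012; u=(-1.0580+(-6.136))/0.8012=-8.9785, w=(-1.0580−(-6.136))/0.8012=6.3376

0: u=-27.1869 w=24.0805
1: u=4.8979 w=-7.4403
2: u=-8.9785 w=6.3376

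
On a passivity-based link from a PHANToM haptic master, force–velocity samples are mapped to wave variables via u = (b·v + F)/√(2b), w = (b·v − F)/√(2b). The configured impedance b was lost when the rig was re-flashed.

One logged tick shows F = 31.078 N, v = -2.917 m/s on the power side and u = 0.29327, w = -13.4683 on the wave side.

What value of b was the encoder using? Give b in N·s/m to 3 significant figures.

u + w = -13.1750;  u + w = √(2b)·v, so √(2b) = -13.1750/(-2.917) = 4.5166.
b = (√(2b))²/2 = 20.4000/2 = 10.2000.
(Check via u − w = 2F/√(2b): u − w = 13.7616, 2F/√(2b) = 13.7616.)

b = 10.2 N·s/m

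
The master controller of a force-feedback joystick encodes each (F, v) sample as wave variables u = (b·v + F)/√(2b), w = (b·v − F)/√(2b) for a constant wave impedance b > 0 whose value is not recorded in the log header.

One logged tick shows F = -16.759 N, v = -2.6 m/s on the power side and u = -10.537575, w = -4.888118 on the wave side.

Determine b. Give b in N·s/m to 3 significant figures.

u + w = -15.425693;  u + w = √(2b)·v, so √(2b) = -15.425693/(-2.6) = 5.932959.
b = (√(2b))²/2 = 35.200001/2 = 17.600000.
(Check via u − w = 2F/√(2b): u − w = -5.649457, 2F/√(2b) = -5.649458.)

b = 17.6 N·s/m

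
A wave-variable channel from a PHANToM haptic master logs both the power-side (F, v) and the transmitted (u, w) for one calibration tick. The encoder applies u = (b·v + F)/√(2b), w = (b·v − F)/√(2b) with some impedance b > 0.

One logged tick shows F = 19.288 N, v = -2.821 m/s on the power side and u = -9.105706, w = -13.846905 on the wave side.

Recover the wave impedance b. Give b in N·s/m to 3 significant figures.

b = 33.1 N·s/m

u + w = -22.952611;  u + w = √(2b)·v, so √(2b) = -22.952611/(-2.821) = 8.136339.
b = (√(2b))²/2 = 66.200005/2 = 33.100002.
(Check via u − w = 2F/√(2b): u − w = 4.741199, 2F/√(2b) = 4.741199.)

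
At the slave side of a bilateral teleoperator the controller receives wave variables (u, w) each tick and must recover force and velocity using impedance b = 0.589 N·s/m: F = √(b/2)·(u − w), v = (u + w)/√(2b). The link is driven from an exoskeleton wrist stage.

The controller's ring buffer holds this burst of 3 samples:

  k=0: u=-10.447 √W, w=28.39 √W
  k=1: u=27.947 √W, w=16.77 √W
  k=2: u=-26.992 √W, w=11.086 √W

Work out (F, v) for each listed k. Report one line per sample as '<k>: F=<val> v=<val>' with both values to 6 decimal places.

k=0: u−w=-38.837000, u+w=17.943000; √(b/2)=0.542679, √(2b)=1.085357; F=0.542679×(-38.837)=-21.076007, v=17.943000/1.085357=16.531886
k=1: u−w=11.177000, u+w=44.717000; √(b/2)=0.542679, √(2b)=1.085357; F=0.542679×11.177=6.065518, v=44.717000/1.085357=41.200265
k=2: u−w=-38.078000, u+w=-15.906000; √(b/2)=0.542679, √(2b)=1.085357; F=0.542679×(-38.078)=-20.664114, v=-15.906000/1.085357=-14.655085

0: F=-21.076007 v=16.531886
1: F=6.065518 v=41.200265
2: F=-20.664114 v=-14.655085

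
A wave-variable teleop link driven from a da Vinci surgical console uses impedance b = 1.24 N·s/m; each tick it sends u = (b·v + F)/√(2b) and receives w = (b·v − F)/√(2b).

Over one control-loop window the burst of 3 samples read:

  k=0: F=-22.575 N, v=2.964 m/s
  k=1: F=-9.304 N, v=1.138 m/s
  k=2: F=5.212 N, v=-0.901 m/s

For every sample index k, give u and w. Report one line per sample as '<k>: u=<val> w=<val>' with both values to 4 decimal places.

0: u=-12.0013 w=16.6690
1: u=-5.0120 w=6.8041
2: u=2.6002 w=-4.0191

k=0: b·v=1.24×2.964=3.6754; √(2b)=1.5748; u=(3.6754+(-22.575))/1.5748=-12.0013, w=(3.6754−(-22.575))/1.5748=16.6690
k=1: b·v=1.24×1.138=1.4111; √(2b)=1.5748; u=(1.4111+(-9.304))/1.5748=-5.0120, w=(1.4111−(-9.304))/1.5748=6.8041
k=2: b·v=1.24×(-0.901)=-1.1172; √(2b)=1.5748; u=(-1.1172+5.212)/1.5748=2.6002, w=(-1.1172−5.212)/1.5748=-4.0191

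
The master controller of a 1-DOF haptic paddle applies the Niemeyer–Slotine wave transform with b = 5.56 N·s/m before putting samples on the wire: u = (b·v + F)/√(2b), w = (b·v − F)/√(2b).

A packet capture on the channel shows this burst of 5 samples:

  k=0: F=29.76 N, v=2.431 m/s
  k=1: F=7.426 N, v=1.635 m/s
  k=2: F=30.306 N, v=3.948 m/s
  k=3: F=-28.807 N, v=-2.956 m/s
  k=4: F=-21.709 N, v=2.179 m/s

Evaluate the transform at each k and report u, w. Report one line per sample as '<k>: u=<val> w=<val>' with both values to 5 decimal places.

k=0: b·v=5.56×2.431=13.51636; √(2b)=3.33467; u=(13.51636+29.76)/3.33467=12.97772, w=(13.51636−29.76)/3.33467=-4.87114
k=1: b·v=5.56×1.635=9.09060; √(2b)=3.33467; u=(9.09060+7.426)/3.33467=4.95300, w=(9.09060−7.426)/3.33467=0.49918
k=2: b·v=5.56×3.948=21.95088; √(2b)=3.33467; u=(21.95088+30.306)/3.33467=15.67080, w=(21.95088−30.306)/3.33467=-2.50553
k=3: b·v=5.56×(-2.956)=-16.43536; √(2b)=3.33467; u=(-16.43536+(-28.807))/3.33467=-13.56728, w=(-16.43536−(-28.807))/3.33467=3.71001
k=4: b·v=5.56×2.179=12.11524; √(2b)=3.33467; u=(12.11524+(-21.709))/3.33467=-2.87698, w=(12.11524−(-21.709))/3.33467=10.14322

0: u=12.97772 w=-4.87114
1: u=4.95300 w=0.49918
2: u=15.67080 w=-2.50553
3: u=-13.56728 w=3.71001
4: u=-2.87698 w=10.14322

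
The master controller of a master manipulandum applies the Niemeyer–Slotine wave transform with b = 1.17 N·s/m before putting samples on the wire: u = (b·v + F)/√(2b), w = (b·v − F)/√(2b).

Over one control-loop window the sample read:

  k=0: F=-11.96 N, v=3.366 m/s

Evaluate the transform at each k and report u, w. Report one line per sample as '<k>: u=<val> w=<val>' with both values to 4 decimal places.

k=0: b·v=1.17×3.366=3.9382; √(2b)=1.5297; u=(3.9382+(-11.96))/1.5297=-5.2440, w=(3.9382−(-11.96))/1.5297=10.3930

0: u=-5.2440 w=10.3930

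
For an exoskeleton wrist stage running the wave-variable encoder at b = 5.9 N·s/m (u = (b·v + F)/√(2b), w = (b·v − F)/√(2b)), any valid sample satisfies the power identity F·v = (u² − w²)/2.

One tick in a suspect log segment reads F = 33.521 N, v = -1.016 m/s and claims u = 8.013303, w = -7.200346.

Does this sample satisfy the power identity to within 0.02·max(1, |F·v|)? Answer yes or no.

F·v = 33.521×(-1.016) = -34.057336 W.
(u² − w²)/2 = (64.213025 − 51.844983)/2 = 6.184021 W.
|Δ| = 40.241357;  2% of max(1, |F·v|) = 0.681147.

no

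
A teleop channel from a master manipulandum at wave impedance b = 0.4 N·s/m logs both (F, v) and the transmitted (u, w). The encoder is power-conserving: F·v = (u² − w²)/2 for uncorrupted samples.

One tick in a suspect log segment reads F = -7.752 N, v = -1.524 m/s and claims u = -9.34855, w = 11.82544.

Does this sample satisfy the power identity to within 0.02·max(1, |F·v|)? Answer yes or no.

no

F·v = (-7.752)×(-1.524) = 11.81405 W.
(u² − w²)/2 = (87.39539 − 139.84103)/2 = -26.22282 W.
|Δ| = 38.03687;  2% of max(1, |F·v|) = 0.23628.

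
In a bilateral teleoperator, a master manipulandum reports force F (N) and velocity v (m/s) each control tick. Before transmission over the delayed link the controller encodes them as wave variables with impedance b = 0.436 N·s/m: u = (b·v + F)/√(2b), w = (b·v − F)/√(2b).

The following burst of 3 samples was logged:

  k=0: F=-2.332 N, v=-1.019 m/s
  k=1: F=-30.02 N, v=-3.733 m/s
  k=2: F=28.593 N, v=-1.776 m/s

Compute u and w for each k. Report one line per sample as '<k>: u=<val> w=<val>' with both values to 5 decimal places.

0: u=-2.97307 w=2.02152
1: u=-33.89084 w=30.40493
2: u=29.79052 w=-31.44896

k=0: b·v=0.436×(-1.019)=-0.44428; √(2b)=0.93381; u=(-0.44428+(-2.332))/0.93381=-2.97307, w=(-0.44428−(-2.332))/0.93381=2.02152
k=1: b·v=0.436×(-3.733)=-1.62759; √(2b)=0.93381; u=(-1.62759+(-30.02))/0.93381=-33.89084, w=(-1.62759−(-30.02))/0.93381=30.40493
k=2: b·v=0.436×(-1.776)=-0.77434; √(2b)=0.93381; u=(-0.77434+28.593)/0.93381=29.79052, w=(-0.77434−28.593)/0.93381=-31.44896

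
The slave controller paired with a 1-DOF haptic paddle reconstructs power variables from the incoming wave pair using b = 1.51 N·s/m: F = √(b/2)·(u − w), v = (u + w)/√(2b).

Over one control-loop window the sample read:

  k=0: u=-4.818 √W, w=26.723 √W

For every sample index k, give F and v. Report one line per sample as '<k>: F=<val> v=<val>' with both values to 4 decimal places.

k=0: u−w=-31.5410, u+w=21.9050; √(b/2)=0.8689, √(2b)=1.7378; F=0.8689×(-31.541)=-27.4062, v=21.9050/1.7378=12.6049

0: F=-27.4062 v=12.6049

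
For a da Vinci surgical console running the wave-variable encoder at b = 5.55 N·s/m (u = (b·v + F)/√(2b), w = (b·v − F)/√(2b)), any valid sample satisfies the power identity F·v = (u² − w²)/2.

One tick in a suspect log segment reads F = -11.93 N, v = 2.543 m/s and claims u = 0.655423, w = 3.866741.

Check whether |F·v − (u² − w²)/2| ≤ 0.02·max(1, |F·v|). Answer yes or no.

no

F·v = (-11.93)×2.543 = -30.337990 W.
(u² − w²)/2 = (0.429579 − 14.951686)/2 = -7.261053 W.
|Δ| = 23.076937;  2% of max(1, |F·v|) = 0.606760.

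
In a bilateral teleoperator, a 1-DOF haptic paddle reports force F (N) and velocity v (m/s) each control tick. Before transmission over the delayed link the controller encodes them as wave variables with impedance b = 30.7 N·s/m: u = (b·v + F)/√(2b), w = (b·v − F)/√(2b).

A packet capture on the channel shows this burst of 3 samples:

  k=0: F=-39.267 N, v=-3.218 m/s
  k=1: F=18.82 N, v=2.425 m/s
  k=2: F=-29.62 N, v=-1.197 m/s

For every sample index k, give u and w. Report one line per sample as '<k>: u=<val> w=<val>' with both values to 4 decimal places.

k=0: b·v=30.7×(-3.218)=-98.7926; √(2b)=7.8358; u=(-98.7926+(-39.267))/7.8358=-17.6190, w=(-98.7926−(-39.267))/7.8358=-7.5966
k=1: b·v=30.7×2.425=74.4475; √(2b)=7.8358; u=(74.4475+18.82)/7.8358=11.9027, w=(74.4475−18.82)/7.8358=7.0991
k=2: b·v=30.7×(-1.197)=-36.7479; √(2b)=7.8358; u=(-36.7479+(-29.62))/7.8358=-8.4698, w=(-36.7479−(-29.62))/7.8358=-0.9097

0: u=-17.6190 w=-7.5966
1: u=11.9027 w=7.0991
2: u=-8.4698 w=-0.9097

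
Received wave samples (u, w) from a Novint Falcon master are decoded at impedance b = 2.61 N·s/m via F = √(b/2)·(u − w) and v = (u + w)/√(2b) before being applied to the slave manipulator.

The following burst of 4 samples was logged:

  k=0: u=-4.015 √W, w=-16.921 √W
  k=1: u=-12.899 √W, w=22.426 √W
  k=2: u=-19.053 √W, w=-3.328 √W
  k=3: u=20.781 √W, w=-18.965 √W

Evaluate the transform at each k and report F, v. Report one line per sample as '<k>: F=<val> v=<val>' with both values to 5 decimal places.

k=0: u−w=12.90600, u+w=-20.93600; √(b/2)=1.14237, √(2b)=2.28473; F=1.14237×12.906=14.74338, v=-20.93600/2.28473=-9.16344
k=1: u−w=-35.32500, u+w=9.52700; √(b/2)=1.14237, √(2b)=2.28473; F=1.14237×(-35.325)=-40.35408, v=9.52700/2.28473=4.16985
k=2: u−w=-15.72500, u+w=-22.38100; √(b/2)=1.14237, √(2b)=2.28473; F=1.14237×(-15.725)=-17.96370, v=-22.38100/2.28473=-9.79590
k=3: u−w=39.74600, u+w=1.81600; √(b/2)=1.14237, √(2b)=2.28473; F=1.14237×39.746=45.40448, v=1.81600/2.28473=0.79484

0: F=14.74338 v=-9.16344
1: F=-40.35408 v=4.16985
2: F=-17.96370 v=-9.79590
3: F=45.40448 v=0.79484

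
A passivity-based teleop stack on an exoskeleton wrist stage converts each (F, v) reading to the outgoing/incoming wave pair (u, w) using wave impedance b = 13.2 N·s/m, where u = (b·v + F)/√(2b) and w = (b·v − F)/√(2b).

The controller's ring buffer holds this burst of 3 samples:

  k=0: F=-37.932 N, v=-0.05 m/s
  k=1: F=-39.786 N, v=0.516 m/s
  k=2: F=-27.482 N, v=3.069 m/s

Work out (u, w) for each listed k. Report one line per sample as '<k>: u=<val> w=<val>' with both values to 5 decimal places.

k=0: b·v=13.2×(-0.05)=-0.66000; √(2b)=5.13809; u=(-0.66000+(-37.932))/5.13809=-7.51096, w=(-0.66000−(-37.932))/5.13809=7.25405
k=1: b·v=13.2×0.516=6.81120; √(2b)=5.13809; u=(6.81120+(-39.786))/5.13809=-6.41771, w=(6.81120−(-39.786))/5.13809=9.06897
k=2: b·v=13.2×3.069=40.51080; √(2b)=5.13809; u=(40.51080+(-27.482))/5.13809=2.53573, w=(40.51080−(-27.482))/5.13809=13.23308

0: u=-7.51096 w=7.25405
1: u=-6.41771 w=9.06897
2: u=2.53573 w=13.23308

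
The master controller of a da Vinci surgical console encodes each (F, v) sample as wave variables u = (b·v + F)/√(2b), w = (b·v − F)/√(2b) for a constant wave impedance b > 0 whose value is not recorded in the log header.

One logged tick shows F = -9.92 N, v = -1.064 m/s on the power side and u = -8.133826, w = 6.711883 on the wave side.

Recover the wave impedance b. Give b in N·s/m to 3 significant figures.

u + w = -1.421943;  u + w = √(2b)·v, so √(2b) = -1.421943/(-1.064) = 1.336413.
b = (√(2b))²/2 = 1.785999/2 = 0.892999.
(Check via u − w = 2F/√(2b): u − w = -14.845709, 2F/√(2b) = -14.845715.)

b = 0.893 N·s/m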